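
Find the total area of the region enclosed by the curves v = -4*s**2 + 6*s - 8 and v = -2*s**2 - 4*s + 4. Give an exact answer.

1/3

Set the curves equal: -4*s**2 + 6*s - 8 = -2*s**2 - 4*s + 4, so -2*s**2 + 10*s - 12 = 0, which factors as -2*(s - 3)*(s - 2) = 0. The curves meet at s = 2, 3.
On [2, 3], v = -4*s**2 + 6*s - 8 is on top; that piece has area ∫[2,3] (-2*s**2 + 10*s - 12) ds = 1/3.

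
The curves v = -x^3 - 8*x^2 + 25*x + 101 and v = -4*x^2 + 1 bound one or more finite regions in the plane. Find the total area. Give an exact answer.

4019/6

Set the curves equal: -x^3 - 8*x^2 + 25*x + 101 = -4*x^2 + 1, so -x^3 - 4*x^2 + 25*x + 100 = 0, which factors as -(x - 5)*(x + 4)*(x + 5) = 0. The curves meet at x = -5, -4, 5.
On [-5, -4], v = -4*x^2 + 1 is on top; that piece has area ∫[-5,-4] (-(-x^3 - 4*x^2 + 25*x + 100)) dx = 19/12.
On [-4, 5], v = -x^3 - 8*x^2 + 25*x + 101 is on top; that piece has area ∫[-4,5] (-x^3 - 4*x^2 + 25*x + 100) dx = 2673/4.
Total enclosed area = 19/12 + 2673/4 = 4019/6.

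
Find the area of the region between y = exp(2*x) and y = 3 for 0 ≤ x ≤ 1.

-11/2 + 3*log(3) + exp(2)/2

The difference (exp(2*x)) - (3) = exp(2*x) - 3 changes sign at x = log(3)/2 inside [0, 1], so split the integral there.
∫[0,log(3)/2] (exp(2*x) - 3) dx = 1 - 3*log(3)/2; the area of that piece is -1 + 3*log(3)/2.
∫[log(3)/2,1] (exp(2*x) - 3) dx = -9/2 + 3*log(3)/2 + exp(2)/2.
Total area = (-1 + 3*log(3)/2) + (-9/2 + 3*log(3)/2 + exp(2)/2) = -11/2 + 3*log(3) + exp(2)/2.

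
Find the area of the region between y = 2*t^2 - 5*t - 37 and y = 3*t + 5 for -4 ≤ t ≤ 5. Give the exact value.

928/3

The difference (2*t^2 - 5*t - 37) - (3*t + 5) = 2*t^2 - 8*t - 42 changes sign at t = -3 inside [-4, 5], so split the integral there.
∫[-4,-3] (2*t^2 - 8*t - 42) dt = 32/3.
∫[-3,5] (2*t^2 - 8*t - 42) dt = -896/3; the area of that piece is 896/3.
Total area = 32/3 + 896/3 = 928/3.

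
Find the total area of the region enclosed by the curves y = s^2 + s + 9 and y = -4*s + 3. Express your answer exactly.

Set the curves equal: s^2 + s + 9 = -4*s + 3, so s^2 + 5*s + 6 = 0, which factors as (s + 2)*(s + 3) = 0. The curves meet at s = -3, -2.
On [-3, -2], y = -4*s + 3 is on top; that piece has area ∫[-3,-2] (-(s^2 + 5*s + 6)) ds = 1/6.

1/6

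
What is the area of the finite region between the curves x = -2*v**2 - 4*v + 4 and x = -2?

Both boundary curves give x as a function of v, so integrate with respect to v. Setting them equal: -2*v**2 - 4*v + 6 = 0, i.e. -2*(v - 1)*(v + 3) = 0, so they meet at v = -3, 1.
For v in [-3, 1], x = -2*v**2 - 4*v + 4 is on the right; area = ∫[-3,1] (-2*v**2 - 4*v + 6) dv = 64/3.

64/3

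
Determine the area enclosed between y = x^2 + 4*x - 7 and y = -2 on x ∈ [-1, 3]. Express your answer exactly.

The difference (x^2 + 4*x - 7) - (-2) = x^2 + 4*x - 5 changes sign at x = 1 inside [-1, 3], so split the integral there.
∫[-1,1] (x^2 + 4*x - 5) dx = -28/3; the area of that piece is 28/3.
∫[1,3] (x^2 + 4*x - 5) dx = 44/3.
Total area = 28/3 + 44/3 = 24.

24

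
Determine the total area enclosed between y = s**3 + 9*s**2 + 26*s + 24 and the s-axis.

1/2

The curve meets the s-axis where s**3 + 9*s**2 + 26*s + 24 = 0, i.e. (s + 2)*(s + 3)*(s + 4) = 0, at s = -4, -3, -2.
On [-4, -3] the curve lies above the axis; ∫[-4,-3] (s**3 + 9*s**2 + 26*s + 24) ds = 1/4, giving area 1/4.
On [-3, -2] the curve lies below the axis; ∫[-3,-2] (s**3 + 9*s**2 + 26*s + 24) ds = -1/4, giving area 1/4.
Total area = 1/4 + 1/4 = 1/2.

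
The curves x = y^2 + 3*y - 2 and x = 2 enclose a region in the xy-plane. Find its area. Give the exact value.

Both boundary curves give x as a function of y, so integrate with respect to y. Setting them equal: y^2 + 3*y - 4 = 0, i.e. (y - 1)*(y + 4) = 0, so they meet at y = -4, 1.
For y in [-4, 1], x = y^2 + 3*y - 2 is on the left; area = ∫[-4,1] (-(y^2 + 3*y - 4)) dy = 125/6.

125/6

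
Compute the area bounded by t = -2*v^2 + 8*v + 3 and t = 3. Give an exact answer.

64/3

Both boundary curves give t as a function of v, so integrate with respect to v. Setting them equal: -2*v^2 + 8*v = 0, i.e. -2*v*(v - 4) = 0, so they meet at v = 0, 4.
For v in [0, 4], t = -2*v^2 + 8*v + 3 is on the right; area = ∫[0,4] (-2*v^2 + 8*v) dv = 64/3.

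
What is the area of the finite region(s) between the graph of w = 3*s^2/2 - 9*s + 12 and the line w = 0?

2

The curve meets the s-axis where 3*s^2/2 - 9*s + 12 = 0, i.e. 3*(s - 4)*(s - 2)/2 = 0, at s = 2, 4.
On [2, 4] the curve lies below the axis; ∫[2,4] (3*s^2/2 - 9*s + 12) ds = -2, giving area 2.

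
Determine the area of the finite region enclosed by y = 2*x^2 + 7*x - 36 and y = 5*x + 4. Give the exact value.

Set the curves equal: 2*x^2 + 7*x - 36 = 5*x + 4, so 2*x^2 + 2*x - 40 = 0, which factors as 2*(x - 4)*(x + 5) = 0. The curves meet at x = -5, 4.
On [-5, 4], y = 5*x + 4 is on top; that piece has area ∫[-5,4] (-(2*x^2 + 2*x - 40)) dx = 243.

243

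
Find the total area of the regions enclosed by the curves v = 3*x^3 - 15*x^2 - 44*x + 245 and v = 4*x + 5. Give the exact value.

5137/4

Set the curves equal: 3*x^3 - 15*x^2 - 44*x + 245 = 4*x + 5, so 3*x^3 - 15*x^2 - 48*x + 240 = 0, which factors as 3*(x - 5)*(x - 4)*(x + 4) = 0. The curves meet at x = -4, 4, 5.
On [-4, 4], v = 3*x^3 - 15*x^2 - 44*x + 245 is on top; that piece has area ∫[-4,4] (3*x^3 - 15*x^2 - 48*x + 240) dx = 1280.
On [4, 5], v = 4*x + 5 is on top; that piece has area ∫[4,5] (-(3*x^3 - 15*x^2 - 48*x + 240)) dx = 17/4.
Total enclosed area = 1280 + 17/4 = 5137/4.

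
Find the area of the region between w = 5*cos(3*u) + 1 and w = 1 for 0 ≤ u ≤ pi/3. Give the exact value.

The difference (5*cos(3*u) + 1) - (1) = 5*cos(3*u) changes sign at u = pi/6 inside [0, pi/3], so split the integral there.
∫[0,pi/6] (5*cos(3*u)) du = 5/3.
∫[pi/6,pi/3] (5*cos(3*u)) du = -5/3; the area of that piece is 5/3.
Total area = 5/3 + 5/3 = 10/3.

10/3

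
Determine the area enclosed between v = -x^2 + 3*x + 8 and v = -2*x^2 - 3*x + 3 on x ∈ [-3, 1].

16

The difference (-x^2 + 3*x + 8) - (-2*x^2 - 3*x + 3) = x^2 + 6*x + 5 changes sign at x = -1 inside [-3, 1], so split the integral there.
∫[-3,-1] (x^2 + 6*x + 5) dx = -16/3; the area of that piece is 16/3.
∫[-1,1] (x^2 + 6*x + 5) dx = 32/3.
Total area = 16/3 + 32/3 = 16.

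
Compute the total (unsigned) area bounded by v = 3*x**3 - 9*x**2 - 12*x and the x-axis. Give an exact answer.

393/4

The curve meets the x-axis where 3*x**3 - 9*x**2 - 12*x = 0, i.e. 3*x*(x - 4)*(x + 1) = 0, at x = -1, 0, 4.
On [-1, 0] the curve lies above the axis; ∫[-1,0] (3*x**3 - 9*x**2 - 12*x) dx = 9/4, giving area 9/4.
On [0, 4] the curve lies below the axis; ∫[0,4] (3*x**3 - 9*x**2 - 12*x) dx = -96, giving area 96.
Total area = 9/4 + 96 = 393/4.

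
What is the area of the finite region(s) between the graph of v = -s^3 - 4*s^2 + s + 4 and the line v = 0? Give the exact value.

The curve meets the s-axis where -s^3 - 4*s^2 + s + 4 = 0, i.e. -(s - 1)*(s + 1)*(s + 4) = 0, at s = -4, -1, 1.
On [-4, -1] the curve lies below the axis; ∫[-4,-1] (-s^3 - 4*s^2 + s + 4) ds = -63/4, giving area 63/4.
On [-1, 1] the curve lies above the axis; ∫[-1,1] (-s^3 - 4*s^2 + s + 4) ds = 16/3, giving area 16/3.
Total area = 63/4 + 16/3 = 253/12.

253/12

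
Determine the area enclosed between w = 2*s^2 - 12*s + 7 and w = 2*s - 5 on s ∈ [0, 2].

The difference (2*s^2 - 12*s + 7) - (2*s - 5) = 2*s^2 - 14*s + 12 changes sign at s = 1 inside [0, 2], so split the integral there.
∫[0,1] (2*s^2 - 14*s + 12) ds = 17/3.
∫[1,2] (2*s^2 - 14*s + 12) ds = -13/3; the area of that piece is 13/3.
Total area = 17/3 + 13/3 = 10.

10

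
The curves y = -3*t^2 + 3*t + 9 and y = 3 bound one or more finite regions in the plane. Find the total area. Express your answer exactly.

Set the curves equal: -3*t^2 + 3*t + 9 = 3, so -3*t^2 + 3*t + 6 = 0, which factors as -3*(t - 2)*(t + 1) = 0. The curves meet at t = -1, 2.
On [-1, 2], y = -3*t^2 + 3*t + 9 is on top; that piece has area ∫[-1,2] (-3*t^2 + 3*t + 6) dt = 27/2.

27/2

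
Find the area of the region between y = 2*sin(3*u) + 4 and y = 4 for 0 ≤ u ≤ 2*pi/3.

The difference (2*sin(3*u) + 4) - (4) = 2*sin(3*u) changes sign at u = pi/3 inside [0, 2*pi/3], so split the integral there.
∫[0,pi/3] (2*sin(3*u)) du = 4/3.
∫[pi/3,2*pi/3] (2*sin(3*u)) du = -4/3; the area of that piece is 4/3.
Total area = 4/3 + 4/3 = 8/3.

8/3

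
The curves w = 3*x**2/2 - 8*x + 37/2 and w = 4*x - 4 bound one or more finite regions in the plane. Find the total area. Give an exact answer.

2

Set the curves equal: 3*x**2/2 - 8*x + 37/2 = 4*x - 4, so 3*x**2/2 - 12*x + 45/2 = 0, which factors as 3*(x - 5)*(x - 3)/2 = 0. The curves meet at x = 3, 5.
On [3, 5], w = 4*x - 4 is on top; that piece has area ∫[3,5] (-(3*x**2/2 - 12*x + 45/2)) dx = 2.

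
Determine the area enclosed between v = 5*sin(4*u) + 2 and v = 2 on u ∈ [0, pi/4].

On [0, pi/4], (5*sin(4*u) + 2) - (2) = 5*sin(4*u) is ≥ 0 throughout, so the area is a single integral of |5*sin(4*u)|.
∫[0,pi/4] (5*sin(4*u)) du = 5/2.

5/2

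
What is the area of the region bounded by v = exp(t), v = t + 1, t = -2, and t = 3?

On [-2, 3], (exp(t)) - (t + 1) = -t + exp(t) - 1 is ≥ 0 throughout, so the area is a single integral of |-t + exp(t) - 1|.
∫[-2,3] (-t + exp(t) - 1) dt = -15/2 - exp(-2) + exp(3).

-15/2 - exp(-2) + exp(3)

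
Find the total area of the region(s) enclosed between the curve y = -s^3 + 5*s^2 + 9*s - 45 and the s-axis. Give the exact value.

The curve meets the s-axis where -s^3 + 5*s^2 + 9*s - 45 = 0, i.e. -(s - 5)*(s - 3)*(s + 3) = 0, at s = -3, 3, 5.
On [-3, 3] the curve lies below the axis; ∫[-3,3] (-s^3 + 5*s^2 + 9*s - 45) ds = -180, giving area 180.
On [3, 5] the curve lies above the axis; ∫[3,5] (-s^3 + 5*s^2 + 9*s - 45) ds = 28/3, giving area 28/3.
Total area = 180 + 28/3 = 568/3.

568/3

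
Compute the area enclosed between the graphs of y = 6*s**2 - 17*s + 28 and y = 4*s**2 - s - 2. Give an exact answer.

Set the curves equal: 6*s**2 - 17*s + 28 = 4*s**2 - s - 2, so 2*s**2 - 16*s + 30 = 0, which factors as 2*(s - 5)*(s - 3) = 0. The curves meet at s = 3, 5.
On [3, 5], y = 4*s**2 - s - 2 is on top; that piece has area ∫[3,5] (-(2*s**2 - 16*s + 30)) ds = 8/3.

8/3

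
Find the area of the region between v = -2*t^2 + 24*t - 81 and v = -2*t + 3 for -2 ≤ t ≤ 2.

On [-2, 2], (-2*t^2 + 24*t - 81) - (-2*t + 3) = -2*t^2 + 26*t - 84 is ≤ 0 throughout, so the area is a single integral of |-2*t^2 + 26*t - 84|.
∫[-2,2] (-2*t^2 + 26*t - 84) dt = -1040/3; the area of that piece is 1040/3.

1040/3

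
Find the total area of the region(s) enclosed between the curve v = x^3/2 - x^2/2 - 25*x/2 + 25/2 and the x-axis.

The curve meets the x-axis where x^3/2 - x^2/2 - 25*x/2 + 25/2 = 0, i.e. (x - 5)*(x - 1)*(x + 5)/2 = 0, at x = -5, 1, 5.
On [-5, 1] the curve lies above the axis; ∫[-5,1] (x^3/2 - x^2/2 - 25*x/2 + 25/2) dx = 126, giving area 126.
On [1, 5] the curve lies below the axis; ∫[1,5] (x^3/2 - x^2/2 - 25*x/2 + 25/2) dx = -128/3, giving area 128/3.
Total area = 126 + 128/3 = 506/3.

506/3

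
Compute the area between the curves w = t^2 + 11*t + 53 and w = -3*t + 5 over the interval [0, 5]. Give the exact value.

1370/3

On [0, 5], (t^2 + 11*t + 53) - (-3*t + 5) = t^2 + 14*t + 48 is ≥ 0 throughout, so the area is a single integral of |t^2 + 14*t + 48|.
∫[0,5] (t^2 + 14*t + 48) dt = 1370/3.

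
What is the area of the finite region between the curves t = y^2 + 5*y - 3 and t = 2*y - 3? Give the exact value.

9/2

Both boundary curves give t as a function of y, so integrate with respect to y. Setting them equal: y^2 + 3*y = 0, i.e. y*(y + 3) = 0, so they meet at y = -3, 0.
For y in [-3, 0], t = y^2 + 5*y - 3 is on the left; area = ∫[-3,0] (-(y^2 + 3*y)) dy = 9/2.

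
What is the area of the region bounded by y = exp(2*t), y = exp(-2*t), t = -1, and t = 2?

The difference (exp(2*t)) - (exp(-2*t)) = exp(2*t) - exp(-2*t) changes sign at t = 0 inside [-1, 2], so split the integral there.
∫[-1,0] (exp(2*t) - exp(-2*t)) dt = -exp(2)/2 - exp(-2)/2 + 1; the area of that piece is -1 + exp(-2)/2 + exp(2)/2.
∫[0,2] (exp(2*t) - exp(-2*t)) dt = -1 + exp(-4)/2 + exp(4)/2.
Total area = (-1 + exp(-2)/2 + exp(2)/2) + (-1 + exp(-4)/2 + exp(4)/2) = -2 + exp(-4)/2 + exp(-2)/2 + exp(2)/2 + exp(4)/2.

-2 + exp(-4)/2 + exp(-2)/2 + exp(2)/2 + exp(4)/2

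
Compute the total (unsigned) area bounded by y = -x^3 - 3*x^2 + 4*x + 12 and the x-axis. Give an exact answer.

131/4

The curve meets the x-axis where -x^3 - 3*x^2 + 4*x + 12 = 0, i.e. -(x - 2)*(x + 2)*(x + 3) = 0, at x = -3, -2, 2.
On [-3, -2] the curve lies below the axis; ∫[-3,-2] (-x^3 - 3*x^2 + 4*x + 12) dx = -3/4, giving area 3/4.
On [-2, 2] the curve lies above the axis; ∫[-2,2] (-x^3 - 3*x^2 + 4*x + 12) dx = 32, giving area 32.
Total area = 3/4 + 32 = 131/4.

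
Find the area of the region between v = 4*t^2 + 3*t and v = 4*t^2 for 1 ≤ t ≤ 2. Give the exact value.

On [1, 2], (4*t^2 + 3*t) - (4*t^2) = 3*t is ≥ 0 throughout, so the area is a single integral of |3*t|.
∫[1,2] (3*t) dt = 9/2.

9/2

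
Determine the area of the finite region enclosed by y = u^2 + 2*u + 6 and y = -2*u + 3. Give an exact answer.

4/3

Set the curves equal: u^2 + 2*u + 6 = -2*u + 3, so u^2 + 4*u + 3 = 0, which factors as (u + 1)*(u + 3) = 0. The curves meet at u = -3, -1.
On [-3, -1], y = -2*u + 3 is on top; that piece has area ∫[-3,-1] (-(u^2 + 4*u + 3)) du = 4/3.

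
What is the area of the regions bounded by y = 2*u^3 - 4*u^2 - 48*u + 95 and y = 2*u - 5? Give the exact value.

Set the curves equal: 2*u^3 - 4*u^2 - 48*u + 95 = 2*u - 5, so 2*u^3 - 4*u^2 - 50*u + 100 = 0, which factors as 2*(u - 5)*(u - 2)*(u + 5) = 0. The curves meet at u = -5, 2, 5.
On [-5, 2], y = 2*u^3 - 4*u^2 - 48*u + 95 is on top; that piece has area ∫[-5,2] (2*u^3 - 4*u^2 - 50*u + 100) du = 4459/6.
On [2, 5], y = 2*u - 5 is on top; that piece has area ∫[2,5] (-(2*u^3 - 4*u^2 - 50*u + 100)) du = 153/2.
Total enclosed area = 4459/6 + 153/2 = 2459/3.

2459/3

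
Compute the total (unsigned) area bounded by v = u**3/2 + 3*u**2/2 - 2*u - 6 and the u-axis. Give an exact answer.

The curve meets the u-axis where u**3/2 + 3*u**2/2 - 2*u - 6 = 0, i.e. (u - 2)*(u + 2)*(u + 3)/2 = 0, at u = -3, -2, 2.
On [-3, -2] the curve lies above the axis; ∫[-3,-2] (u**3/2 + 3*u**2/2 - 2*u - 6) du = 3/8, giving area 3/8.
On [-2, 2] the curve lies below the axis; ∫[-2,2] (u**3/2 + 3*u**2/2 - 2*u - 6) du = -16, giving area 16.
Total area = 3/8 + 16 = 131/8.

131/8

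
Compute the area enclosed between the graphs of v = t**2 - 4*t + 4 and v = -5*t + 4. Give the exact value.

1/6

Set the curves equal: t**2 - 4*t + 4 = -5*t + 4, so t**2 + t = 0, which factors as t*(t + 1) = 0. The curves meet at t = -1, 0.
On [-1, 0], v = -5*t + 4 is on top; that piece has area ∫[-1,0] (-(t**2 + t)) dt = 1/6.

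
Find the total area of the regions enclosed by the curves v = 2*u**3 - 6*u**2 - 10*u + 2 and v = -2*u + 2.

131/2

Set the curves equal: 2*u**3 - 6*u**2 - 10*u + 2 = -2*u + 2, so 2*u**3 - 6*u**2 - 8*u = 0, which factors as 2*u*(u - 4)*(u + 1) = 0. The curves meet at u = -1, 0, 4.
On [-1, 0], v = 2*u**3 - 6*u**2 - 10*u + 2 is on top; that piece has area ∫[-1,0] (2*u**3 - 6*u**2 - 8*u) du = 3/2.
On [0, 4], v = -2*u + 2 is on top; that piece has area ∫[0,4] (-(2*u**3 - 6*u**2 - 8*u)) du = 64.
Total enclosed area = 3/2 + 64 = 131/2.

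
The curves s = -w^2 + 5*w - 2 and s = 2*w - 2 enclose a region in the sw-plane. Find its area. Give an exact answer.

Both boundary curves give s as a function of w, so integrate with respect to w. Setting them equal: -w^2 + 3*w = 0, i.e. -w*(w - 3) = 0, so they meet at w = 0, 3.
For w in [0, 3], s = -w^2 + 5*w - 2 is on the right; area = ∫[0,3] (-w^2 + 3*w) dw = 9/2.

9/2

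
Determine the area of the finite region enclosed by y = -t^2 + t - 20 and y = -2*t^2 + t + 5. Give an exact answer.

500/3

Set the curves equal: -t^2 + t - 20 = -2*t^2 + t + 5, so t^2 - 25 = 0, which factors as (t - 5)*(t + 5) = 0. The curves meet at t = -5, 5.
On [-5, 5], y = -2*t^2 + t + 5 is on top; that piece has area ∫[-5,5] (-(t^2 - 25)) dt = 500/3.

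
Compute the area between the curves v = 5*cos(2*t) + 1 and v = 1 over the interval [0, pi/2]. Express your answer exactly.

The difference (5*cos(2*t) + 1) - (1) = 5*cos(2*t) changes sign at t = pi/4 inside [0, pi/2], so split the integral there.
∫[0,pi/4] (5*cos(2*t)) dt = 5/2.
∫[pi/4,pi/2] (5*cos(2*t)) dt = -5/2; the area of that piece is 5/2.
Total area = 5/2 + 5/2 = 5.

5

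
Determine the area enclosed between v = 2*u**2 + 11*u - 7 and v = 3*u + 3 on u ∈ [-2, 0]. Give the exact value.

On [-2, 0], (2*u**2 + 11*u - 7) - (3*u + 3) = 2*u**2 + 8*u - 10 is ≤ 0 throughout, so the area is a single integral of |2*u**2 + 8*u - 10|.
∫[-2,0] (2*u**2 + 8*u - 10) du = -92/3; the area of that piece is 92/3.

92/3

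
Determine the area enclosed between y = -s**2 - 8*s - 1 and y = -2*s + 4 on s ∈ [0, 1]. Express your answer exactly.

25/3

On [0, 1], (-s**2 - 8*s - 1) - (-2*s + 4) = -s**2 - 6*s - 5 is ≤ 0 throughout, so the area is a single integral of |-s**2 - 6*s - 5|.
∫[0,1] (-s**2 - 6*s - 5) ds = -25/3; the area of that piece is 25/3.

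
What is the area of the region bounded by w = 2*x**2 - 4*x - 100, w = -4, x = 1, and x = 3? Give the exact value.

572/3

On [1, 3], (2*x**2 - 4*x - 100) - (-4) = 2*x**2 - 4*x - 96 is ≤ 0 throughout, so the area is a single integral of |2*x**2 - 4*x - 96|.
∫[1,3] (2*x**2 - 4*x - 96) dx = -572/3; the area of that piece is 572/3.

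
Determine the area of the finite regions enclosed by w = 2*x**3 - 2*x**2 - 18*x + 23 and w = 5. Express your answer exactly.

Set the curves equal: 2*x**3 - 2*x**2 - 18*x + 23 = 5, so 2*x**3 - 2*x**2 - 18*x + 18 = 0, which factors as 2*(x - 3)*(x - 1)*(x + 3) = 0. The curves meet at x = -3, 1, 3.
On [-3, 1], w = 2*x**3 - 2*x**2 - 18*x + 23 is on top; that piece has area ∫[-3,1] (2*x**3 - 2*x**2 - 18*x + 18) dx = 256/3.
On [1, 3], w = 5 is on top; that piece has area ∫[1,3] (-(2*x**3 - 2*x**2 - 18*x + 18)) dx = 40/3.
Total enclosed area = 256/3 + 40/3 = 296/3.

296/3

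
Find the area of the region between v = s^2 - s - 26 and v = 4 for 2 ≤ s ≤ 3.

On [2, 3], (s^2 - s - 26) - (4) = s^2 - s - 30 is ≤ 0 throughout, so the area is a single integral of |s^2 - s - 30|.
∫[2,3] (s^2 - s - 30) ds = -157/6; the area of that piece is 157/6.

157/6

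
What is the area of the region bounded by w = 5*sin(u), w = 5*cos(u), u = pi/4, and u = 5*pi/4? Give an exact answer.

10*sqrt(2)

On [pi/4, 5*pi/4], (5*sin(u)) - (5*cos(u)) = 5*sin(u) - 5*cos(u) is ≥ 0 throughout, so the area is a single integral of |5*sin(u) - 5*cos(u)|.
∫[pi/4,5*pi/4] (5*sin(u) - 5*cos(u)) du = 10*sqrt(2).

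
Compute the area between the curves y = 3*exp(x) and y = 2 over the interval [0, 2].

On [0, 2], (3*exp(x)) - (2) = 3*exp(x) - 2 is ≥ 0 throughout, so the area is a single integral of |3*exp(x) - 2|.
∫[0,2] (3*exp(x) - 2) dx = -7 + 3*exp(2).

-7 + 3*exp(2)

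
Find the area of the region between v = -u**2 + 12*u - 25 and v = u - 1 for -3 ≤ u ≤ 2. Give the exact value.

On [-3, 2], (-u**2 + 12*u - 25) - (u - 1) = -u**2 + 11*u - 24 is ≤ 0 throughout, so the area is a single integral of |-u**2 + 11*u - 24|.
∫[-3,2] (-u**2 + 11*u - 24) du = -955/6; the area of that piece is 955/6.

955/6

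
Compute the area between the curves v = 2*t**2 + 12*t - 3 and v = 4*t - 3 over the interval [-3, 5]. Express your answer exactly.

604/3

The difference (2*t**2 + 12*t - 3) - (4*t - 3) = 2*t**2 + 8*t changes sign at t = 0 inside [-3, 5], so split the integral there.
∫[-3,0] (2*t**2 + 8*t) dt = -18; the area of that piece is 18.
∫[0,5] (2*t**2 + 8*t) dt = 550/3.
Total area = 18 + 550/3 = 604/3.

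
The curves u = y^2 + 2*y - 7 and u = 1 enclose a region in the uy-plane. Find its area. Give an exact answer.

Both boundary curves give u as a function of y, so integrate with respect to y. Setting them equal: y^2 + 2*y - 8 = 0, i.e. (y - 2)*(y + 4) = 0, so they meet at y = -4, 2.
For y in [-4, 2], u = y^2 + 2*y - 7 is on the left; area = ∫[-4,2] (-(y^2 + 2*y - 8)) dy = 36.

36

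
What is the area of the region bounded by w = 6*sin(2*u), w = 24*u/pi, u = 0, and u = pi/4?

On [0, pi/4], (6*sin(2*u)) - (24*u/pi) = -24*u/pi + 6*sin(2*u) is ≥ 0 throughout, so the area is a single integral of |-24*u/pi + 6*sin(2*u)|.
∫[0,pi/4] (-24*u/pi + 6*sin(2*u)) du = 3 - 3*pi/4.

3 - 3*pi/4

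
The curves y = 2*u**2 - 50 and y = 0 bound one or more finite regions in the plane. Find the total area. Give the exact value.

1000/3

Set the curves equal: 2*u**2 - 50 = 0, so 2*u**2 - 50 = 0, which factors as 2*(u - 5)*(u + 5) = 0. The curves meet at u = -5, 5.
On [-5, 5], y = 0 is on top; that piece has area ∫[-5,5] (-(2*u**2 - 50)) du = 1000/3.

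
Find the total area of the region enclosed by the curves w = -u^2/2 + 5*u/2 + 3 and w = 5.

Set the curves equal: -u^2/2 + 5*u/2 + 3 = 5, so -u^2/2 + 5*u/2 - 2 = 0, which factors as -(u - 4)*(u - 1)/2 = 0. The curves meet at u = 1, 4.
On [1, 4], w = -u^2/2 + 5*u/2 + 3 is on top; that piece has area ∫[1,4] (-u^2/2 + 5*u/2 - 2) du = 9/4.

9/4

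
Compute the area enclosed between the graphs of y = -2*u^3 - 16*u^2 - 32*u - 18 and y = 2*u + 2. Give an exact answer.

Set the curves equal: -2*u^3 - 16*u^2 - 32*u - 18 = 2*u + 2, so -2*u^3 - 16*u^2 - 34*u - 20 = 0, which factors as -2*(u + 1)*(u + 2)*(u + 5) = 0. The curves meet at u = -5, -2, -1.
On [-5, -2], y = 2*u + 2 is on top; that piece has area ∫[-5,-2] (-(-2*u^3 - 16*u^2 - 34*u - 20)) du = 45/2.
On [-2, -1], y = -2*u^3 - 16*u^2 - 32*u - 18 is on top; that piece has area ∫[-2,-1] (-2*u^3 - 16*u^2 - 34*u - 20) du = 7/6.
Total enclosed area = 45/2 + 7/6 = 71/3.

71/3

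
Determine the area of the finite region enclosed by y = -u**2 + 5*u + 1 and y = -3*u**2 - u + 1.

Set the curves equal: -u**2 + 5*u + 1 = -3*u**2 - u + 1, so 2*u**2 + 6*u = 0, which factors as 2*u*(u + 3) = 0. The curves meet at u = -3, 0.
On [-3, 0], y = -3*u**2 - u + 1 is on top; that piece has area ∫[-3,0] (-(2*u**2 + 6*u)) du = 9.

9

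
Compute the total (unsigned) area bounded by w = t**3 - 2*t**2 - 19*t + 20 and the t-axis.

The curve meets the t-axis where t**3 - 2*t**2 - 19*t + 20 = 0, i.e. (t - 5)*(t - 1)*(t + 4) = 0, at t = -4, 1, 5.
On [-4, 1] the curve lies above the axis; ∫[-4,1] (t**3 - 2*t**2 - 19*t + 20) dt = 1625/12, giving area 1625/12.
On [1, 5] the curve lies below the axis; ∫[1,5] (t**3 - 2*t**2 - 19*t + 20) dt = -224/3, giving area 224/3.
Total area = 1625/12 + 224/3 = 2521/12.

2521/12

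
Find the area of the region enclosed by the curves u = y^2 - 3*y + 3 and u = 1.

Both boundary curves give u as a function of y, so integrate with respect to y. Setting them equal: y^2 - 3*y + 2 = 0, i.e. (y - 2)*(y - 1) = 0, so they meet at y = 1, 2.
For y in [1, 2], u = y^2 - 3*y + 3 is on the left; area = ∫[1,2] (-(y^2 - 3*y + 2)) dy = 1/6.

1/6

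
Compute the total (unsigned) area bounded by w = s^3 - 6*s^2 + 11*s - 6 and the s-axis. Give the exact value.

1/2

The curve meets the s-axis where s^3 - 6*s^2 + 11*s - 6 = 0, i.e. (s - 3)*(s - 2)*(s - 1) = 0, at s = 1, 2, 3.
On [1, 2] the curve lies above the axis; ∫[1,2] (s^3 - 6*s^2 + 11*s - 6) ds = 1/4, giving area 1/4.
On [2, 3] the curve lies below the axis; ∫[2,3] (s^3 - 6*s^2 + 11*s - 6) ds = -1/4, giving area 1/4.
Total area = 1/4 + 1/4 = 1/2.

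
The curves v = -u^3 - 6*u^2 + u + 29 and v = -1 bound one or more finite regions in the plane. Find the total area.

407/4

Set the curves equal: -u^3 - 6*u^2 + u + 29 = -1, so -u^3 - 6*u^2 + u + 30 = 0, which factors as -(u - 2)*(u + 3)*(u + 5) = 0. The curves meet at u = -5, -3, 2.
On [-5, -3], v = -1 is on top; that piece has area ∫[-5,-3] (-(-u^3 - 6*u^2 + u + 30)) du = 8.
On [-3, 2], v = -u^3 - 6*u^2 + u + 29 is on top; that piece has area ∫[-3,2] (-u^3 - 6*u^2 + u + 30) du = 375/4.
Total enclosed area = 8 + 375/4 = 407/4.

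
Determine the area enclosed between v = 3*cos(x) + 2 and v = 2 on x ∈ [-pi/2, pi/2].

On [-pi/2, pi/2], (3*cos(x) + 2) - (2) = 3*cos(x) is ≥ 0 throughout, so the area is a single integral of |3*cos(x)|.
∫[-pi/2,pi/2] (3*cos(x)) dx = 6.

6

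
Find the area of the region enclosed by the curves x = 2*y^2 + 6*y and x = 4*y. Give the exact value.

1/3

Both boundary curves give x as a function of y, so integrate with respect to y. Setting them equal: 2*y^2 + 2*y = 0, i.e. 2*y*(y + 1) = 0, so they meet at y = -1, 0.
For y in [-1, 0], x = 2*y^2 + 6*y is on the left; area = ∫[-1,0] (-(2*y^2 + 2*y)) dy = 1/3.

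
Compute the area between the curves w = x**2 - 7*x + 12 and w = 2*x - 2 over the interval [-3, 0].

183/2

On [-3, 0], (x**2 - 7*x + 12) - (2*x - 2) = x**2 - 9*x + 14 is ≥ 0 throughout, so the area is a single integral of |x**2 - 9*x + 14|.
∫[-3,0] (x**2 - 9*x + 14) dx = 183/2.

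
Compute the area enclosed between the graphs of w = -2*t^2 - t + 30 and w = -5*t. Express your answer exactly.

Set the curves equal: -2*t^2 - t + 30 = -5*t, so -2*t^2 + 4*t + 30 = 0, which factors as -2*(t - 5)*(t + 3) = 0. The curves meet at t = -3, 5.
On [-3, 5], w = -2*t^2 - t + 30 is on top; that piece has area ∫[-3,5] (-2*t^2 + 4*t + 30) dt = 512/3.

512/3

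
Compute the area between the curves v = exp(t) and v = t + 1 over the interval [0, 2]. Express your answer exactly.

On [0, 2], (exp(t)) - (t + 1) = -t + exp(t) - 1 is ≥ 0 throughout, so the area is a single integral of |-t + exp(t) - 1|.
∫[0,2] (-t + exp(t) - 1) dt = -5 + exp(2).

-5 + exp(2)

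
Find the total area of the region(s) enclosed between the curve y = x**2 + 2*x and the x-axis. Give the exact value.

The curve meets the x-axis where x**2 + 2*x = 0, i.e. x*(x + 2) = 0, at x = -2, 0.
On [-2, 0] the curve lies below the axis; ∫[-2,0] (x**2 + 2*x) dx = -4/3, giving area 4/3.

4/3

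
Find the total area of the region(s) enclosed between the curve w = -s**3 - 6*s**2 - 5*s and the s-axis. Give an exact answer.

131/4

The curve meets the s-axis where -s**3 - 6*s**2 - 5*s = 0, i.e. -s*(s + 1)*(s + 5) = 0, at s = -5, -1, 0.
On [-5, -1] the curve lies below the axis; ∫[-5,-1] (-s**3 - 6*s**2 - 5*s) ds = -32, giving area 32.
On [-1, 0] the curve lies above the axis; ∫[-1,0] (-s**3 - 6*s**2 - 5*s) ds = 3/4, giving area 3/4.
Total area = 32 + 3/4 = 131/4.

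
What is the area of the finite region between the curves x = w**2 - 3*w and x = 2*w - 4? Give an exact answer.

9/2

Both boundary curves give x as a function of w, so integrate with respect to w. Setting them equal: w**2 - 5*w + 4 = 0, i.e. (w - 4)*(w - 1) = 0, so they meet at w = 1, 4.
For w in [1, 4], x = w**2 - 3*w is on the left; area = ∫[1,4] (-(w**2 - 5*w + 4)) dw = 9/2.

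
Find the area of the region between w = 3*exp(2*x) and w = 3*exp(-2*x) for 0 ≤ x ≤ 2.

-3 + 3*exp(-4)/2 + 3*exp(4)/2

On [0, 2], (3*exp(2*x)) - (3*exp(-2*x)) = 3*exp(2*x) - 3*exp(-2*x) is ≥ 0 throughout, so the area is a single integral of |3*exp(2*x) - 3*exp(-2*x)|.
∫[0,2] (3*exp(2*x) - 3*exp(-2*x)) dx = -3 + 3*exp(-4)/2 + 3*exp(4)/2.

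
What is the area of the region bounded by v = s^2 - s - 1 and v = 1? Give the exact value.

Set the curves equal: s^2 - s - 1 = 1, so s^2 - s - 2 = 0, which factors as (s - 2)*(s + 1) = 0. The curves meet at s = -1, 2.
On [-1, 2], v = 1 is on top; that piece has area ∫[-1,2] (-(s^2 - s - 2)) ds = 9/2.

9/2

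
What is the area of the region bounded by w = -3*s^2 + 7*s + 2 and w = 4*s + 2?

Set the curves equal: -3*s^2 + 7*s + 2 = 4*s + 2, so -3*s^2 + 3*s = 0, which factors as -3*s*(s - 1) = 0. The curves meet at s = 0, 1.
On [0, 1], w = -3*s^2 + 7*s + 2 is on top; that piece has area ∫[0,1] (-3*s^2 + 3*s) ds = 1/2.

1/2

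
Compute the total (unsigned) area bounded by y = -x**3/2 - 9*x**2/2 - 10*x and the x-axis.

131/8

The curve meets the x-axis where -x**3/2 - 9*x**2/2 - 10*x = 0, i.e. -x*(x + 4)*(x + 5)/2 = 0, at x = -5, -4, 0.
On [-5, -4] the curve lies below the axis; ∫[-5,-4] (-x**3/2 - 9*x**2/2 - 10*x) dx = -3/8, giving area 3/8.
On [-4, 0] the curve lies above the axis; ∫[-4,0] (-x**3/2 - 9*x**2/2 - 10*x) dx = 16, giving area 16.
Total area = 3/8 + 16 = 131/8.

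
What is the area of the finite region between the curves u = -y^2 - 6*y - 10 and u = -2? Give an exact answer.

4/3

Both boundary curves give u as a function of y, so integrate with respect to y. Setting them equal: -y^2 - 6*y - 8 = 0, i.e. -(y + 2)*(y + 4) = 0, so they meet at y = -4, -2.
For y in [-4, -2], u = -y^2 - 6*y - 10 is on the right; area = ∫[-4,-2] (-y^2 - 6*y - 8) dy = 4/3.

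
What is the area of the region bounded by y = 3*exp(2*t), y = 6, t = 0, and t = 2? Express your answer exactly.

The difference (3*exp(2*t)) - (6) = 3*exp(2*t) - 6 changes sign at t = log(2)/2 inside [0, 2], so split the integral there.
∫[0,log(2)/2] (3*exp(2*t) - 6) dt = 3/2 - log(8); the area of that piece is -3/2 + log(8).
∫[log(2)/2,2] (3*exp(2*t) - 6) dt = -15 + 3*log(2) + 3*exp(4)/2.
Total area = (-3/2 + log(8)) + (-15 + 3*log(2) + 3*exp(4)/2) = -33/2 + 6*log(2) + 3*exp(4)/2.

-33/2 + 6*log(2) + 3*exp(4)/2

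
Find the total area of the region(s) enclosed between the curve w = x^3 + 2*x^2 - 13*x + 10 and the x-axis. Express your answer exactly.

The curve meets the x-axis where x^3 + 2*x^2 - 13*x + 10 = 0, i.e. (x - 2)*(x - 1)*(x + 5) = 0, at x = -5, 1, 2.
On [-5, 1] the curve lies above the axis; ∫[-5,1] (x^3 + 2*x^2 - 13*x + 10) dx = 144, giving area 144.
On [1, 2] the curve lies below the axis; ∫[1,2] (x^3 + 2*x^2 - 13*x + 10) dx = -13/12, giving area 13/12.
Total area = 144 + 13/12 = 1741/12.

1741/12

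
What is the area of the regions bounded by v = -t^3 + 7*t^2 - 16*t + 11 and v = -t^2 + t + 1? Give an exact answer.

71/6

Set the curves equal: -t^3 + 7*t^2 - 16*t + 11 = -t^2 + t + 1, so -t^3 + 8*t^2 - 17*t + 10 = 0, which factors as -(t - 5)*(t - 2)*(t - 1) = 0. The curves meet at t = 1, 2, 5.
On [1, 2], v = -t^2 + t + 1 is on top; that piece has area ∫[1,2] (-(-t^3 + 8*t^2 - 17*t + 10)) dt = 7/12.
On [2, 5], v = -t^3 + 7*t^2 - 16*t + 11 is on top; that piece has area ∫[2,5] (-t^3 + 8*t^2 - 17*t + 10) dt = 45/4.
Total enclosed area = 7/12 + 45/4 = 71/6.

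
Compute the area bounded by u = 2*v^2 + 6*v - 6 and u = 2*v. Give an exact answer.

Both boundary curves give u as a function of v, so integrate with respect to v. Setting them equal: 2*v^2 + 4*v - 6 = 0, i.e. 2*(v - 1)*(v + 3) = 0, so they meet at v = -3, 1.
For v in [-3, 1], u = 2*v^2 + 6*v - 6 is on the left; area = ∫[-3,1] (-(2*v^2 + 4*v - 6)) dv = 64/3.

64/3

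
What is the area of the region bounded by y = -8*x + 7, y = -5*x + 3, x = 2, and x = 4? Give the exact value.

On [2, 4], (-8*x + 7) - (-5*x + 3) = -3*x + 4 is ≤ 0 throughout, so the area is a single integral of |-3*x + 4|.
∫[2,4] (-3*x + 4) dx = -10; the area of that piece is 10.

10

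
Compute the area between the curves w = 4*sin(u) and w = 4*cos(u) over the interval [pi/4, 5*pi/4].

On [pi/4, 5*pi/4], (4*sin(u)) - (4*cos(u)) = 4*sin(u) - 4*cos(u) is ≥ 0 throughout, so the area is a single integral of |4*sin(u) - 4*cos(u)|.
∫[pi/4,5*pi/4] (4*sin(u) - 4*cos(u)) du = 8*sqrt(2).

8*sqrt(2)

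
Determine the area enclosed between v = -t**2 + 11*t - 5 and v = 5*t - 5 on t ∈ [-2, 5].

The difference (-t**2 + 11*t - 5) - (5*t - 5) = -t**2 + 6*t changes sign at t = 0 inside [-2, 5], so split the integral there.
∫[-2,0] (-t**2 + 6*t) dt = -44/3; the area of that piece is 44/3.
∫[0,5] (-t**2 + 6*t) dt = 100/3.
Total area = 44/3 + 100/3 = 48.

48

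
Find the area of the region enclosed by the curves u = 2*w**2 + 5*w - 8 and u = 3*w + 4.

Both boundary curves give u as a function of w, so integrate with respect to w. Setting them equal: 2*w**2 + 2*w - 12 = 0, i.e. 2*(w - 2)*(w + 3) = 0, so they meet at w = -3, 2.
For w in [-3, 2], u = 2*w**2 + 5*w - 8 is on the left; area = ∫[-3,2] (-(2*w**2 + 2*w - 12)) dw = 125/3.

125/3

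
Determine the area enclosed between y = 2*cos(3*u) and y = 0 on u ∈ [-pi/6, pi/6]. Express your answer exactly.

On [-pi/6, pi/6], (2*cos(3*u)) - (0) = 2*cos(3*u) is ≥ 0 throughout, so the area is a single integral of |2*cos(3*u)|.
∫[-pi/6,pi/6] (2*cos(3*u)) du = 4/3.

4/3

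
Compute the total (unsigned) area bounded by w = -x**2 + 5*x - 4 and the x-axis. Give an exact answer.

The curve meets the x-axis where -x**2 + 5*x - 4 = 0, i.e. -(x - 4)*(x - 1) = 0, at x = 1, 4.
On [1, 4] the curve lies above the axis; ∫[1,4] (-x**2 + 5*x - 4) dx = 9/2, giving area 9/2.

9/2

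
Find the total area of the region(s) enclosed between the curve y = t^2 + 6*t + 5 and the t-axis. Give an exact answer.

32/3

The curve meets the t-axis where t^2 + 6*t + 5 = 0, i.e. (t + 1)*(t + 5) = 0, at t = -5, -1.
On [-5, -1] the curve lies below the axis; ∫[-5,-1] (t^2 + 6*t + 5) dt = -32/3, giving area 32/3.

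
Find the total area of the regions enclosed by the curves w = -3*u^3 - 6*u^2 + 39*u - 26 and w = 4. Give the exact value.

Set the curves equal: -3*u^3 - 6*u^2 + 39*u - 26 = 4, so -3*u^3 - 6*u^2 + 39*u - 30 = 0, which factors as -3*(u - 2)*(u - 1)*(u + 5) = 0. The curves meet at u = -5, 1, 2.
On [-5, 1], w = 4 is on top; that piece has area ∫[-5,1] (-(-3*u^3 - 6*u^2 + 39*u - 30)) du = 432.
On [1, 2], w = -3*u^3 - 6*u^2 + 39*u - 26 is on top; that piece has area ∫[1,2] (-3*u^3 - 6*u^2 + 39*u - 30) du = 13/4.
Total enclosed area = 432 + 13/4 = 1741/4.

1741/4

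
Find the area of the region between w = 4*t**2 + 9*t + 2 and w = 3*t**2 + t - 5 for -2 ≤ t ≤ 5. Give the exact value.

548/3

The difference (4*t**2 + 9*t + 2) - (3*t**2 + t - 5) = t**2 + 8*t + 7 changes sign at t = -1 inside [-2, 5], so split the integral there.
∫[-2,-1] (t**2 + 8*t + 7) dt = -8/3; the area of that piece is 8/3.
∫[-1,5] (t**2 + 8*t + 7) dt = 180.
Total area = 8/3 + 180 = 548/3.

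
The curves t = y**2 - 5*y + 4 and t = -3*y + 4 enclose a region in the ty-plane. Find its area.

4/3

Both boundary curves give t as a function of y, so integrate with respect to y. Setting them equal: y**2 - 2*y = 0, i.e. y*(y - 2) = 0, so they meet at y = 0, 2.
For y in [0, 2], t = y**2 - 5*y + 4 is on the left; area = ∫[0,2] (-(y**2 - 2*y)) dy = 4/3.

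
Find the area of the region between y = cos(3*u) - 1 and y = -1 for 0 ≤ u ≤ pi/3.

The difference (cos(3*u) - 1) - (-1) = cos(3*u) changes sign at u = pi/6 inside [0, pi/3], so split the integral there.
∫[0,pi/6] (cos(3*u)) du = 1/3.
∫[pi/6,pi/3] (cos(3*u)) du = -1/3; the area of that piece is 1/3.
Total area = 1/3 + 1/3 = 2/3.

2/3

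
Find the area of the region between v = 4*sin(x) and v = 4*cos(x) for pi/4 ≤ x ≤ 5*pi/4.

On [pi/4, 5*pi/4], (4*sin(x)) - (4*cos(x)) = 4*sin(x) - 4*cos(x) is ≥ 0 throughout, so the area is a single integral of |4*sin(x) - 4*cos(x)|.
∫[pi/4,5*pi/4] (4*sin(x) - 4*cos(x)) dx = 8*sqrt(2).

8*sqrt(2)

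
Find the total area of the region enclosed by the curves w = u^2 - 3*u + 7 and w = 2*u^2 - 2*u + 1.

125/6

Set the curves equal: u^2 - 3*u + 7 = 2*u^2 - 2*u + 1, so -u^2 - u + 6 = 0, which factors as -(u - 2)*(u + 3) = 0. The curves meet at u = -3, 2.
On [-3, 2], w = u^2 - 3*u + 7 is on top; that piece has area ∫[-3,2] (-u^2 - u + 6) du = 125/6.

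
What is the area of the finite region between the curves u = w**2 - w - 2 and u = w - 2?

4/3

Both boundary curves give u as a function of w, so integrate with respect to w. Setting them equal: w**2 - 2*w = 0, i.e. w*(w - 2) = 0, so they meet at w = 0, 2.
For w in [0, 2], u = w**2 - w - 2 is on the left; area = ∫[0,2] (-(w**2 - 2*w)) dw = 4/3.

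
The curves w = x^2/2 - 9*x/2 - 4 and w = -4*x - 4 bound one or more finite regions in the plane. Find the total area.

1/12

Set the curves equal: x^2/2 - 9*x/2 - 4 = -4*x - 4, so x^2/2 - x/2 = 0, which factors as x*(x - 1)/2 = 0. The curves meet at x = 0, 1.
On [0, 1], w = -4*x - 4 is on top; that piece has area ∫[0,1] (-(x^2/2 - x/2)) dx = 1/12.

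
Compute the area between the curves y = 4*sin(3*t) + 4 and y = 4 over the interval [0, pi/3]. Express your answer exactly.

8/3

On [0, pi/3], (4*sin(3*t) + 4) - (4) = 4*sin(3*t) is ≥ 0 throughout, so the area is a single integral of |4*sin(3*t)|.
∫[0,pi/3] (4*sin(3*t)) dt = 8/3.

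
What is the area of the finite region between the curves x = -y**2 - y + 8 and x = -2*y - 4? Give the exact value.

343/6

Both boundary curves give x as a function of y, so integrate with respect to y. Setting them equal: -y**2 + y + 12 = 0, i.e. -(y - 4)*(y + 3) = 0, so they meet at y = -3, 4.
For y in [-3, 4], x = -y**2 - y + 8 is on the right; area = ∫[-3,4] (-y**2 + y + 12) dy = 343/6.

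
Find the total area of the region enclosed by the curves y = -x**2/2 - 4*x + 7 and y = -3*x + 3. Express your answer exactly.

Set the curves equal: -x**2/2 - 4*x + 7 = -3*x + 3, so -x**2/2 - x + 4 = 0, which factors as -(x - 2)*(x + 4)/2 = 0. The curves meet at x = -4, 2.
On [-4, 2], y = -x**2/2 - 4*x + 7 is on top; that piece has area ∫[-4,2] (-x**2/2 - x + 4) dx = 18.

18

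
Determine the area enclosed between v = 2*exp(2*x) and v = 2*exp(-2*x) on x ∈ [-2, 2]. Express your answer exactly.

-4 + 2*exp(-4) + 2*exp(4)

The difference (2*exp(2*x)) - (2*exp(-2*x)) = 2*exp(2*x) - 2*exp(-2*x) changes sign at x = 0 inside [-2, 2], so split the integral there.
∫[-2,0] (2*exp(2*x) - 2*exp(-2*x)) dx = -exp(4) - exp(-4) + 2; the area of that piece is -2 + exp(-4) + exp(4).
∫[0,2] (2*exp(2*x) - 2*exp(-2*x)) dx = -2 + exp(-4) + exp(4).
Total area = (-2 + exp(-4) + exp(4)) + (-2 + exp(-4) + exp(4)) = -4 + 2*exp(-4) + 2*exp(4).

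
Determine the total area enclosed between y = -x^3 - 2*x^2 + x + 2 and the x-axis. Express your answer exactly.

The curve meets the x-axis where -x^3 - 2*x^2 + x + 2 = 0, i.e. -(x - 1)*(x + 1)*(x + 2) = 0, at x = -2, -1, 1.
On [-2, -1] the curve lies below the axis; ∫[-2,-1] (-x^3 - 2*x^2 + x + 2) dx = -5/12, giving area 5/12.
On [-1, 1] the curve lies above the axis; ∫[-1,1] (-x^3 - 2*x^2 + x + 2) dx = 8/3, giving area 8/3.
Total area = 5/12 + 8/3 = 37/12.

37/12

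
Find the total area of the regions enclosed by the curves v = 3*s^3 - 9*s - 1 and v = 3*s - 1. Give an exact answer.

24

Set the curves equal: 3*s^3 - 9*s - 1 = 3*s - 1, so 3*s^3 - 12*s = 0, which factors as 3*s*(s - 2)*(s + 2) = 0. The curves meet at s = -2, 0, 2.
On [-2, 0], v = 3*s^3 - 9*s - 1 is on top; that piece has area ∫[-2,0] (3*s^3 - 12*s) ds = 12.
On [0, 2], v = 3*s - 1 is on top; that piece has area ∫[0,2] (-(3*s^3 - 12*s)) ds = 12.
Total enclosed area = 12 + 12 = 24.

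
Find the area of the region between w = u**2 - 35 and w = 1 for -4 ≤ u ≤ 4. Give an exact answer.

On [-4, 4], (u**2 - 35) - (1) = u**2 - 36 is ≤ 0 throughout, so the area is a single integral of |u**2 - 36|.
∫[-4,4] (u**2 - 36) du = -736/3; the area of that piece is 736/3.

736/3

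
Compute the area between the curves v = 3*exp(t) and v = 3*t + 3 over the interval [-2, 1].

-9/2 - 3*exp(-2) + 3*exp(1)

On [-2, 1], (3*exp(t)) - (3*t + 3) = -3*t + 3*exp(t) - 3 is ≥ 0 throughout, so the area is a single integral of |-3*t + 3*exp(t) - 3|.
∫[-2,1] (-3*t + 3*exp(t) - 3) dt = -9/2 - 3*exp(-2) + 3*exp(1).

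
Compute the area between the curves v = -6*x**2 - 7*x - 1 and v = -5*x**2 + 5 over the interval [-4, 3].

449/6

The difference (-6*x**2 - 7*x - 1) - (-5*x**2 + 5) = -x**2 - 7*x - 6 changes sign at x = -1 inside [-4, 3], so split the integral there.
∫[-4,-1] (-x**2 - 7*x - 6) dx = 27/2.
∫[-1,3] (-x**2 - 7*x - 6) dx = -184/3; the area of that piece is 184/3.
Total area = 27/2 + 184/3 = 449/6.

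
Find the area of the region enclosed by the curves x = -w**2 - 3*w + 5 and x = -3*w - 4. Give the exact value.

36

Both boundary curves give x as a function of w, so integrate with respect to w. Setting them equal: -w**2 + 9 = 0, i.e. -(w - 3)*(w + 3) = 0, so they meet at w = -3, 3.
For w in [-3, 3], x = -w**2 - 3*w + 5 is on the right; area = ∫[-3,3] (-w**2 + 9) dw = 36.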